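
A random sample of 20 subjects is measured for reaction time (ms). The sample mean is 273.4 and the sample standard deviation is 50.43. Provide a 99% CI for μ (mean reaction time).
(241.14, 305.66)

t-interval (σ unknown):
df = n - 1 = 19
t* = 2.861 for 99% confidence

Margin of error = t* · s/√n = 2.861 · 50.43/√20 = 32.26

CI: (241.14, 305.66)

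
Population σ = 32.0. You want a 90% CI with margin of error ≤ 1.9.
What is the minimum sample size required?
n ≥ 768

For margin E ≤ 1.9:
n ≥ (z* · σ / E)²
n ≥ (1.645 · 32.0 / 1.9)²
n ≥ 767.58

Minimum n = 768 (rounding up)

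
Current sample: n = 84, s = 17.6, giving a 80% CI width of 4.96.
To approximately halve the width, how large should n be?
n ≈ 336

CI width ∝ 1/√n
To reduce width by factor 2, need √n to grow by 2 → need 2² = 4 times as many samples.

Current: n = 84, width = 4.96
New: n = 336, width ≈ 2.47

Width reduced by factor of 4.96/2.47 = 2.01.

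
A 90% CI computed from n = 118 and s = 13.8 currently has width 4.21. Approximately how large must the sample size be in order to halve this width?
n ≈ 472

CI width ∝ 1/√n
To reduce width by factor 2, need √n to grow by 2 → need 2² = 4 times as many samples.

Current: n = 118, width = 4.21
New: n = 472, width ≈ 2.09

Width reduced by factor of 4.21/2.09 = 2.01.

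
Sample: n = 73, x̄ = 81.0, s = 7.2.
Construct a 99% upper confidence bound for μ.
μ ≤ 83.00

Upper bound (one-sided):
t* = 2.379 (one-sided for 99%)
Upper bound = x̄ + t* · s/√n = 81.0 + 2.379 · 7.2/√73 = 83.00

We are 99% confident that μ ≤ 83.00.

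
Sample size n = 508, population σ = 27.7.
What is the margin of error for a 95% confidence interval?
Margin of error = 2.41

Margin of error = z* · σ/√n
= 1.960 · 27.7/√508
= 1.960 · 27.7/22.5389
= 2.41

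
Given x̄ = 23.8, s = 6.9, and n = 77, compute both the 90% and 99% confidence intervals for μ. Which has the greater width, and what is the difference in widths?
99% CI is wider by 1.53

df = 76
90% CI: t* = 1.665, (22.49, 25.11), width = 2 · t* · s/√n = 2.62
99% CI: t* = 2.642, (21.72, 25.88), width = 2 · t* · s/√n = 4.15

The 99% CI is wider by 4.15 - 2.62 = 1.53.
Higher confidence requires a wider interval.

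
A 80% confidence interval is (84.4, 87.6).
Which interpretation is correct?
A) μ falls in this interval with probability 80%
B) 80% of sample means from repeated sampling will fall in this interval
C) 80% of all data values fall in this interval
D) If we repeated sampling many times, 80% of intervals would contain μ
D

A) Wrong — μ is fixed; the randomness lives in the interval, not in μ.
B) Wrong — coverage applies to intervals containing μ, not to future x̄ values.
C) Wrong — a CI is about the parameter μ, not individual data values.
D) Correct — this is the frequentist long-run coverage interpretation.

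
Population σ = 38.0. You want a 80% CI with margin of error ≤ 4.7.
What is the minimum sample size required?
n ≥ 108

For margin E ≤ 4.7:
n ≥ (z* · σ / E)²
n ≥ (1.282 · 38.0 / 4.7)²
n ≥ 107.44

Minimum n = 108 (rounding up)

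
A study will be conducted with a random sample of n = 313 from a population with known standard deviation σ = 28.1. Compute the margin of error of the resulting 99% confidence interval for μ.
Margin of error = 4.09

Margin of error = z* · σ/√n
= 2.576 · 28.1/√313
= 2.576 · 28.1/17.6918
= 4.09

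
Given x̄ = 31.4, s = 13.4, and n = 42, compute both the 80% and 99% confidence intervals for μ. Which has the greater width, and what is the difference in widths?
99% CI is wider by 5.78

df = 41
80% CI: t* = 1.303, (28.71, 34.09), width = 2 · t* · s/√n = 5.39
99% CI: t* = 2.701, (25.82, 36.98), width = 2 · t* · s/√n = 11.17

The 99% CI is wider by 11.17 - 5.39 = 5.78.
Higher confidence requires a wider interval.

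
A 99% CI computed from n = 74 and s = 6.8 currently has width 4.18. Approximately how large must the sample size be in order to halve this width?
n ≈ 296

CI width ∝ 1/√n
To reduce width by factor 2, need √n to grow by 2 → need 2² = 4 times as many samples.

Current: n = 74, width = 4.18
New: n = 296, width ≈ 2.05

Width reduced by factor of 4.18/2.05 = 2.04.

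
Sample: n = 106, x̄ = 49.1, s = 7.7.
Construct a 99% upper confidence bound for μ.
μ ≤ 50.87

Upper bound (one-sided):
t* = 2.362 (one-sided for 99%)
Upper bound = x̄ + t* · s/√n = 49.1 + 2.362 · 7.7/√106 = 50.87

We are 99% confident that μ ≤ 50.87.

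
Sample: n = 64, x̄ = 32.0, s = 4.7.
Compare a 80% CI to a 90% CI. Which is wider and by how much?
90% CI is wider by 0.44

df = 63
80% CI: t* = 1.295, (31.24, 32.76), width = 2 · t* · s/√n = 1.52
90% CI: t* = 1.669, (31.02, 32.98), width = 2 · t* · s/√n = 1.96

The 90% CI is wider by 1.96 - 1.52 = 0.44.
Higher confidence requires a wider interval.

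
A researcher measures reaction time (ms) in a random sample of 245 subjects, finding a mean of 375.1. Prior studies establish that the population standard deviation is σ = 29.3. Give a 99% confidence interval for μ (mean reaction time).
(370.28, 379.92)

z-interval (σ known):
z* = 2.576 for 99% confidence

Margin of error = z* · σ/√n = 2.576 · 29.3/√245 = 4.82

CI: (375.1 - 4.82, 375.1 + 4.82) = (370.28, 379.92)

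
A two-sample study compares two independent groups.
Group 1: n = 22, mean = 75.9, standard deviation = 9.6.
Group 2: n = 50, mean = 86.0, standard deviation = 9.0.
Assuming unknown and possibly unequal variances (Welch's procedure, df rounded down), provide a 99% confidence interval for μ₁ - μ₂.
(-16.64, -3.56)

Difference: x̄₁ - x̄₂ = -10.10
SE = √(s₁²/n₁ + s₂²/n₂) = √(9.6²/22 + 9.0²/50) = 2.4102
df = 37.95 → 37 (Welch–Satterthwaite, rounded down)
t* = 2.715

CI: -10.10 ± 2.715 · 2.4102 = -10.10 ± 6.54 = (-16.64, -3.56)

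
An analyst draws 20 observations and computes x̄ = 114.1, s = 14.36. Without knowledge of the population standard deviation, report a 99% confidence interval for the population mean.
(104.91, 123.29)

t-interval (σ unknown):
df = n - 1 = 19
t* = 2.861 for 99% confidence

Margin of error = t* · s/√n = 2.861 · 14.36/√20 = 9.19

CI: (104.91, 123.29)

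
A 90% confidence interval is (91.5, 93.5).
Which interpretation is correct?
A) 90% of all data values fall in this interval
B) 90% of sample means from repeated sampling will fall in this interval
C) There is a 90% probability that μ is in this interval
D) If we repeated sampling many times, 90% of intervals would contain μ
D

A) Wrong — a CI is about the parameter μ, not individual data values.
B) Wrong — coverage applies to intervals containing μ, not to future x̄ values.
C) Wrong — μ is fixed; the randomness lives in the interval, not in μ.
D) Correct — this is the frequentist long-run coverage interpretation.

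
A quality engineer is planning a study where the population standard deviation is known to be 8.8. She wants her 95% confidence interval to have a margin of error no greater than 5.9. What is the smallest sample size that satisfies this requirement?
n ≥ 9

For margin E ≤ 5.9:
n ≥ (z* · σ / E)²
n ≥ (1.960 · 8.8 / 5.9)²
n ≥ 8.55

Minimum n = 9 (rounding up)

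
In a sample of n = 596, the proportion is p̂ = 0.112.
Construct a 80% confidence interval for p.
(0.095, 0.129)

Proportion CI:
SE = √(p̂(1-p̂)/n) = √(0.112 · 0.888 / 596) = 0.01292

z* = 1.282
Margin = z* · SE = 1.282 · 0.01292 = 0.0166

CI: 0.112 ± 0.0166 = (0.095, 0.129)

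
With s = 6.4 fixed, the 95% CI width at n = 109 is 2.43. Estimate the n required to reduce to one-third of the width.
n ≈ 981

CI width ∝ 1/√n
To reduce width by factor 3, need √n to grow by 3 → need 3² = 9 times as many samples.

Current: n = 109, width = 2.43
New: n = 981, width ≈ 0.80

Width reduced by factor of 2.43/0.80 = 3.04.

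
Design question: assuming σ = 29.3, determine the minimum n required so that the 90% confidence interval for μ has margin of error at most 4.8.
n ≥ 101

For margin E ≤ 4.8:
n ≥ (z* · σ / E)²
n ≥ (1.645 · 29.3 / 4.8)²
n ≥ 100.83

Minimum n = 101 (rounding up)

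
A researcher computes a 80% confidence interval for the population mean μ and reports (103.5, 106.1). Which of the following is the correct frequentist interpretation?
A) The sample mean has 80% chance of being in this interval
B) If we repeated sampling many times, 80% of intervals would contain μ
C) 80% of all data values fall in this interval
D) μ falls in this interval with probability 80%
B

A) Wrong — x̄ is observed and sits in the interval by construction.
B) Correct — this is the frequentist long-run coverage interpretation.
C) Wrong — a CI is about the parameter μ, not individual data values.
D) Wrong — μ is fixed; the randomness lives in the interval, not in μ.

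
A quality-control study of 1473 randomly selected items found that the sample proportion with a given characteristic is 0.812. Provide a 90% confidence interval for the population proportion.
(0.795, 0.829)

Proportion CI:
SE = √(p̂(1-p̂)/n) = √(0.812 · 0.188 / 1473) = 0.01018

z* = 1.645
Margin = z* · SE = 1.645 · 0.01018 = 0.0167

CI: 0.812 ± 0.0167 = (0.795, 0.829)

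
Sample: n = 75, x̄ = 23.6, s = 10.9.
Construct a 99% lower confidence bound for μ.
μ ≥ 20.61

Lower bound (one-sided):
t* = 2.378 (one-sided for 99%)
Lower bound = x̄ - t* · s/√n = 23.6 - 2.378 · 10.9/√75 = 20.61

We are 99% confident that μ ≥ 20.61.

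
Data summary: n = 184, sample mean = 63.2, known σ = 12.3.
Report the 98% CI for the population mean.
(61.09, 65.31)

z-interval (σ known):
z* = 2.326 for 98% confidence

Margin of error = z* · σ/√n = 2.326 · 12.3/√184 = 2.11

CI: (63.2 - 2.11, 63.2 + 2.11) = (61.09, 65.31)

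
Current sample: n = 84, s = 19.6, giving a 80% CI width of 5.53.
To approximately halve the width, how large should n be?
n ≈ 336

CI width ∝ 1/√n
To reduce width by factor 2, need √n to grow by 2 → need 2² = 4 times as many samples.

Current: n = 84, width = 5.53
New: n = 336, width ≈ 2.75

Width reduced by factor of 5.53/2.75 = 2.01.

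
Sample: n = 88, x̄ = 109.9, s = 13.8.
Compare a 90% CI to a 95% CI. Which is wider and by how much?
95% CI is wider by 0.96

df = 87
90% CI: t* = 1.663, (107.45, 112.35), width = 2 · t* · s/√n = 4.89
95% CI: t* = 1.988, (106.98, 112.82), width = 2 · t* · s/√n = 5.85

The 95% CI is wider by 5.85 - 4.89 = 0.96.
Higher confidence requires a wider interval.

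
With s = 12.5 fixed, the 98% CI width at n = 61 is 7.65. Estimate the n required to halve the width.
n ≈ 244

CI width ∝ 1/√n
To reduce width by factor 2, need √n to grow by 2 → need 2² = 4 times as many samples.

Current: n = 61, width = 7.65
New: n = 244, width ≈ 3.75

Width reduced by factor of 7.65/3.75 = 2.04.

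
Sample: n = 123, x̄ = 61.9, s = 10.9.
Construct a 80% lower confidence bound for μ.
μ ≥ 61.07

Lower bound (one-sided):
t* = 0.845 (one-sided for 80%)
Lower bound = x̄ - t* · s/√n = 61.9 - 0.845 · 10.9/√123 = 61.07

We are 80% confident that μ ≥ 61.07.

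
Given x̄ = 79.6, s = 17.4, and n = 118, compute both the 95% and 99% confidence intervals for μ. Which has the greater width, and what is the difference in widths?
99% CI is wider by 2.05

df = 117
95% CI: t* = 1.980, (76.43, 82.77), width = 2 · t* · s/√n = 6.34
99% CI: t* = 2.619, (75.40, 83.80), width = 2 · t* · s/√n = 8.39

The 99% CI is wider by 8.39 - 6.34 = 2.05.
Higher confidence requires a wider interval.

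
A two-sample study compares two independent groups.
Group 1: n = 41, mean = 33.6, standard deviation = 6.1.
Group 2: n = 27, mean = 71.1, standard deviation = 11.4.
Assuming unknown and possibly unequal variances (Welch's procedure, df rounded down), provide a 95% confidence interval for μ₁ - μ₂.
(-42.36, -32.64)

Difference: x̄₁ - x̄₂ = -37.50
SE = √(s₁²/n₁ + s₂²/n₂) = √(6.1²/41 + 11.4²/27) = 2.3918
df = 35.90 → 35 (Welch–Satterthwaite, rounded down)
t* = 2.030

CI: -37.50 ± 2.030 · 2.3918 = -37.50 ± 4.86 = (-42.36, -32.64)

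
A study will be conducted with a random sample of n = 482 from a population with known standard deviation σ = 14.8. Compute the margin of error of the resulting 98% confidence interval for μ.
Margin of error = 1.57

Margin of error = z* · σ/√n
= 2.326 · 14.8/√482
= 2.326 · 14.8/21.9545
= 1.57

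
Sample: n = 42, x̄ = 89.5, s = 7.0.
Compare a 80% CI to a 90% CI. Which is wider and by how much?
90% CI is wider by 0.83

df = 41
80% CI: t* = 1.303, (88.09, 90.91), width = 2 · t* · s/√n = 2.81
90% CI: t* = 1.683, (87.68, 91.32), width = 2 · t* · s/√n = 3.64

The 90% CI is wider by 3.64 - 2.81 = 0.83.
Higher confidence requires a wider interval.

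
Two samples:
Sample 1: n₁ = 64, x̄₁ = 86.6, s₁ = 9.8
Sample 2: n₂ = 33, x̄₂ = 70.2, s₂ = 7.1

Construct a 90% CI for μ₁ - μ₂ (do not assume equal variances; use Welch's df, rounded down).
(13.51, 19.29)

Difference: x̄₁ - x̄₂ = 16.40
SE = √(s₁²/n₁ + s₂²/n₂) = √(9.8²/64 + 7.1²/33) = 1.7402
df = 84.39 → 84 (Welch–Satterthwaite, rounded down)
t* = 1.663

CI: 16.40 ± 1.663 · 1.7402 = 16.40 ± 2.89 = (13.51, 19.29)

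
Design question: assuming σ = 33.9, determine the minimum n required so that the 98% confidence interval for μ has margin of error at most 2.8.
n ≥ 794

For margin E ≤ 2.8:
n ≥ (z* · σ / E)²
n ≥ (2.326 · 33.9 / 2.8)²
n ≥ 793.05

Minimum n = 794 (rounding up)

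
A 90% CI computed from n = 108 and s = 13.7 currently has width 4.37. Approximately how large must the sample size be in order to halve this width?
n ≈ 432

CI width ∝ 1/√n
To reduce width by factor 2, need √n to grow by 2 → need 2² = 4 times as many samples.

Current: n = 108, width = 4.37
New: n = 432, width ≈ 2.17

Width reduced by factor of 4.37/2.17 = 2.01.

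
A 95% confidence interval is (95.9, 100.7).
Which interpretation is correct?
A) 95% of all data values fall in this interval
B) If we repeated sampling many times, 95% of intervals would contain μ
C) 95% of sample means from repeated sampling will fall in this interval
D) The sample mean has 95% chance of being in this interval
B

A) Wrong — a CI is about the parameter μ, not individual data values.
B) Correct — this is the frequentist long-run coverage interpretation.
C) Wrong — coverage applies to intervals containing μ, not to future x̄ values.
D) Wrong — x̄ is observed and sits in the interval by construction.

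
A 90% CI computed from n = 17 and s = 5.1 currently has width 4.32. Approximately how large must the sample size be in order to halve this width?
n ≈ 68

CI width ∝ 1/√n
To reduce width by factor 2, need √n to grow by 2 → need 2² = 4 times as many samples.

Current: n = 17, width = 4.32
New: n = 68, width ≈ 2.06

Width reduced by factor of 4.32/2.06 = 2.10.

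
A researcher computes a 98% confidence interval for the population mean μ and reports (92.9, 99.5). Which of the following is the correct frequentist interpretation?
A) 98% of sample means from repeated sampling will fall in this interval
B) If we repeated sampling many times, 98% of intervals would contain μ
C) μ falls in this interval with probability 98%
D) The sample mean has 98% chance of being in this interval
B

A) Wrong — coverage applies to intervals containing μ, not to future x̄ values.
B) Correct — this is the frequentist long-run coverage interpretation.
C) Wrong — μ is fixed; the randomness lives in the interval, not in μ.
D) Wrong — x̄ is observed and sits in the interval by construction.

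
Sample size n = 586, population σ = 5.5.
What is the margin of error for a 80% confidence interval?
Margin of error = 0.29

Margin of error = z* · σ/√n
= 1.282 · 5.5/√586
= 1.282 · 5.5/24.2074
= 0.29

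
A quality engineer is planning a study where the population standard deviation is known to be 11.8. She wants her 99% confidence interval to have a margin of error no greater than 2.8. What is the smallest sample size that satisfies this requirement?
n ≥ 118

For margin E ≤ 2.8:
n ≥ (z* · σ / E)²
n ≥ (2.576 · 11.8 / 2.8)²
n ≥ 117.85

Minimum n = 118 (rounding up)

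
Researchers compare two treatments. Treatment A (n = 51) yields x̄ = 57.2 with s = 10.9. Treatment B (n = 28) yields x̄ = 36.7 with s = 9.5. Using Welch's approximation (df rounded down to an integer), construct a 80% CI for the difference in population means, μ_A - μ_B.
(17.45, 23.55)

Difference: x̄₁ - x̄₂ = 20.50
SE = √(s₁²/n₁ + s₂²/n₂) = √(10.9²/51 + 9.5²/28) = 2.3564
df = 62.50 → 62 (Welch–Satterthwaite, rounded down)
t* = 1.295

CI: 20.50 ± 1.295 · 2.3564 = 20.50 ± 3.05 = (17.45, 23.55)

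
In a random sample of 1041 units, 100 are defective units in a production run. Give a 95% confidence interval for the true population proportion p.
(0.078, 0.114)

Proportion CI:
p̂ = 100/1041 = 0.09606
SE = √(p̂(1-p̂)/n) = √(0.09606 · 0.90394 / 1041) = 0.00913

z* = 1.960
Margin = z* · SE = 1.960 · 0.00913 = 0.0179

CI: 0.09606 ± 0.0179 = (0.078, 0.114)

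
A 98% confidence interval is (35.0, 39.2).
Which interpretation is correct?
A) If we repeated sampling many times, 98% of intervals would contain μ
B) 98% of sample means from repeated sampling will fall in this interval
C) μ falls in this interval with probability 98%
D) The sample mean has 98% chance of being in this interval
A

A) Correct — this is the frequentist long-run coverage interpretation.
B) Wrong — coverage applies to intervals containing μ, not to future x̄ values.
C) Wrong — μ is fixed; the randomness lives in the interval, not in μ.
D) Wrong — x̄ is observed and sits in the interval by construction.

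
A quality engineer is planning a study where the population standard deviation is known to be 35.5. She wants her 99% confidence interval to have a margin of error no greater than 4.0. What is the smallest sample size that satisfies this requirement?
n ≥ 523

For margin E ≤ 4.0:
n ≥ (z* · σ / E)²
n ≥ (2.576 · 35.5 / 4.0)²
n ≥ 522.67

Minimum n = 523 (rounding up)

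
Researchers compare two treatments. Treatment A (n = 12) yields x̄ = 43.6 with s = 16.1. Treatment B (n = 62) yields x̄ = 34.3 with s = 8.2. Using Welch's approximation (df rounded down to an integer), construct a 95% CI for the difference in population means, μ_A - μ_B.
(-1.08, 19.68)

Difference: x̄₁ - x̄₂ = 9.30
SE = √(s₁²/n₁ + s₂²/n₂) = √(16.1²/12 + 8.2²/62) = 4.7629
df = 12.13 → 12 (Welch–Satterthwaite, rounded down)
t* = 2.179

CI: 9.30 ± 2.179 · 4.7629 = 9.30 ± 10.38 = (-1.08, 19.68)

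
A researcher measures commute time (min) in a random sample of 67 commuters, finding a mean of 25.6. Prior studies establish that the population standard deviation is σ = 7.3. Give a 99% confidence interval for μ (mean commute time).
(23.30, 27.90)

z-interval (σ known):
z* = 2.576 for 99% confidence

Margin of error = z* · σ/√n = 2.576 · 7.3/√67 = 2.30

CI: (25.6 - 2.30, 25.6 + 2.30) = (23.30, 27.90)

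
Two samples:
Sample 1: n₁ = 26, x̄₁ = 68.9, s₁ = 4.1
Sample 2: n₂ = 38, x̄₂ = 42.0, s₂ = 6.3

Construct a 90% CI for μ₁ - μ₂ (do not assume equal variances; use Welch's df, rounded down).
(24.73, 29.07)

Difference: x̄₁ - x̄₂ = 26.90
SE = √(s₁²/n₁ + s₂²/n₂) = √(4.1²/26 + 6.3²/38) = 1.3004
df = 61.89 → 61 (Welch–Satterthwaite, rounded down)
t* = 1.670

CI: 26.90 ± 1.670 · 1.3004 = 26.90 ± 2.17 = (24.73, 29.07)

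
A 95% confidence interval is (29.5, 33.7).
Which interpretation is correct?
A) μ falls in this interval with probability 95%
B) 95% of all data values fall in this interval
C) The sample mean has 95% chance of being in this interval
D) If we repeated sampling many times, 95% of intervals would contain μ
D

A) Wrong — μ is fixed; the randomness lives in the interval, not in μ.
B) Wrong — a CI is about the parameter μ, not individual data values.
C) Wrong — x̄ is observed and sits in the interval by construction.
D) Correct — this is the frequentist long-run coverage interpretation.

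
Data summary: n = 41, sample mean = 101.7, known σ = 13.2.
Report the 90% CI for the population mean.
(98.31, 105.09)

z-interval (σ known):
z* = 1.645 for 90% confidence

Margin of error = z* · σ/√n = 1.645 · 13.2/√41 = 3.39

CI: (101.7 - 3.39, 101.7 + 3.39) = (98.31, 105.09)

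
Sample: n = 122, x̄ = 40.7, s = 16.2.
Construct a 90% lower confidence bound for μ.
μ ≥ 38.81

Lower bound (one-sided):
t* = 1.289 (one-sided for 90%)
Lower bound = x̄ - t* · s/√n = 40.7 - 1.289 · 16.2/√122 = 38.81

We are 90% confident that μ ≥ 38.81.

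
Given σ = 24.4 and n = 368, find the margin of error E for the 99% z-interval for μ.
Margin of error = 3.28

Margin of error = z* · σ/√n
= 2.576 · 24.4/√368
= 2.576 · 24.4/19.1833
= 3.28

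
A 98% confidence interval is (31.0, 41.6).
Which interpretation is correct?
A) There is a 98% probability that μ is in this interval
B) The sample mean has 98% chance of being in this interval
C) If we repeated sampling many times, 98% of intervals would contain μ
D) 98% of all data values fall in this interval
C

A) Wrong — μ is fixed; the randomness lives in the interval, not in μ.
B) Wrong — x̄ is observed and sits in the interval by construction.
C) Correct — this is the frequentist long-run coverage interpretation.
D) Wrong — a CI is about the parameter μ, not individual data values.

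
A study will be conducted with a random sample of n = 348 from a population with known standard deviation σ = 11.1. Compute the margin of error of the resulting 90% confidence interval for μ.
Margin of error = 0.98

Margin of error = z* · σ/√n
= 1.645 · 11.1/√348
= 1.645 · 11.1/18.6548
= 0.98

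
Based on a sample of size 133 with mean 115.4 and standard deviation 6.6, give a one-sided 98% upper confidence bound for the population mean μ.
μ ≤ 116.59

Upper bound (one-sided):
t* = 2.074 (one-sided for 98%)
Upper bound = x̄ + t* · s/√n = 115.4 + 2.074 · 6.6/√133 = 116.59

We are 98% confident that μ ≤ 116.59.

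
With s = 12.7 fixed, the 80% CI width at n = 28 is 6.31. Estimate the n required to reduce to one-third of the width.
n ≈ 252

CI width ∝ 1/√n
To reduce width by factor 3, need √n to grow by 3 → need 3² = 9 times as many samples.

Current: n = 28, width = 6.31
New: n = 252, width ≈ 2.06

Width reduced by factor of 6.31/2.06 = 3.06.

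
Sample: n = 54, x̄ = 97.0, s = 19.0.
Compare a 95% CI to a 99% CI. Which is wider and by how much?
99% CI is wider by 3.45

df = 53
95% CI: t* = 2.006, (91.81, 102.19), width = 2 · t* · s/√n = 10.37
99% CI: t* = 2.672, (90.09, 103.91), width = 2 · t* · s/√n = 13.82

The 99% CI is wider by 13.82 - 10.37 = 3.45.
Higher confidence requires a wider interval.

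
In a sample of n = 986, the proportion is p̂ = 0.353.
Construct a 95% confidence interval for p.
(0.323, 0.383)

Proportion CI:
SE = √(p̂(1-p̂)/n) = √(0.353 · 0.647 / 986) = 0.01522

z* = 1.960
Margin = z* · SE = 1.960 · 0.01522 = 0.0298

CI: 0.353 ± 0.0298 = (0.323, 0.383)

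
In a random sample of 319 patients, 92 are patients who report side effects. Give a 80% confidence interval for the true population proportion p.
(0.256, 0.321)

Proportion CI:
p̂ = 92/319 = 0.28840
SE = √(p̂(1-p̂)/n) = √(0.28840 · 0.71160 / 319) = 0.02536

z* = 1.282
Margin = z* · SE = 1.282 · 0.02536 = 0.0325

CI: 0.28840 ± 0.0325 = (0.256, 0.321)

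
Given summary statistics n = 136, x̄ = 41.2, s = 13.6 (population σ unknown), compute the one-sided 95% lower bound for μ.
μ ≥ 39.27

Lower bound (one-sided):
t* = 1.656 (one-sided for 95%)
Lower bound = x̄ - t* · s/√n = 41.2 - 1.656 · 13.6/√136 = 39.27

We are 95% confident that μ ≥ 39.27.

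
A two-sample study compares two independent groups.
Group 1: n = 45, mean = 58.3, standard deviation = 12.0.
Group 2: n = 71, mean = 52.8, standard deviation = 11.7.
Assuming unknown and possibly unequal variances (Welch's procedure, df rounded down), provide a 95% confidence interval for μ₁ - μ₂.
(1.00, 10.00)

Difference: x̄₁ - x̄₂ = 5.50
SE = √(s₁²/n₁ + s₂²/n₂) = √(12.0²/45 + 11.7²/71) = 2.2645
df = 92.00 → 92 (Welch–Satterthwaite, rounded down)
t* = 1.986

CI: 5.50 ± 1.986 · 2.2645 = 5.50 ± 4.50 = (1.00, 10.00)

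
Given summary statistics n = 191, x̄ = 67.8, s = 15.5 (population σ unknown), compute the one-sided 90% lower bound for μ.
μ ≥ 66.36

Lower bound (one-sided):
t* = 1.286 (one-sided for 90%)
Lower bound = x̄ - t* · s/√n = 67.8 - 1.286 · 15.5/√191 = 66.36

We are 90% confident that μ ≥ 66.36.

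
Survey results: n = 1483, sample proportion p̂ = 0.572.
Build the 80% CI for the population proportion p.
(0.556, 0.588)

Proportion CI:
SE = √(p̂(1-p̂)/n) = √(0.572 · 0.428 / 1483) = 0.01285

z* = 1.282
Margin = z* · SE = 1.282 · 0.01285 = 0.0165

CI: 0.572 ± 0.0165 = (0.556, 0.588)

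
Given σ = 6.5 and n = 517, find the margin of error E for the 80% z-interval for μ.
Margin of error = 0.37

Margin of error = z* · σ/√n
= 1.282 · 6.5/√517
= 1.282 · 6.5/22.7376
= 0.37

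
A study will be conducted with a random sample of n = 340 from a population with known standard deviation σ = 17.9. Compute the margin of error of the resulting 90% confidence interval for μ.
Margin of error = 1.60

Margin of error = z* · σ/√n
= 1.645 · 17.9/√340
= 1.645 · 17.9/18.4391
= 1.60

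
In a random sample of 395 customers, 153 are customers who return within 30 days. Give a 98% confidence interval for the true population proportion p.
(0.330, 0.444)

Proportion CI:
p̂ = 153/395 = 0.38734
SE = √(p̂(1-p̂)/n) = √(0.38734 · 0.61266 / 395) = 0.02451

z* = 2.326
Margin = z* · SE = 2.326 · 0.02451 = 0.0570

CI: 0.38734 ± 0.0570 = (0.330, 0.444)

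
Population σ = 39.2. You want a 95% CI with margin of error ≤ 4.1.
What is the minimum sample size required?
n ≥ 352

For margin E ≤ 4.1:
n ≥ (z* · σ / E)²
n ≥ (1.960 · 39.2 / 4.1)²
n ≥ 351.17

Minimum n = 352 (rounding up)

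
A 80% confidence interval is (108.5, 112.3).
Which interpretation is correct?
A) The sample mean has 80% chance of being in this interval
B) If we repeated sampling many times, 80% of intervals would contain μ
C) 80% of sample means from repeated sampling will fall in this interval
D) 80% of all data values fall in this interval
B

A) Wrong — x̄ is observed and sits in the interval by construction.
B) Correct — this is the frequentist long-run coverage interpretation.
C) Wrong — coverage applies to intervals containing μ, not to future x̄ values.
D) Wrong — a CI is about the parameter μ, not individual data values.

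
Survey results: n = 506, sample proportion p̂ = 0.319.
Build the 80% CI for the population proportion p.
(0.292, 0.346)

Proportion CI:
SE = √(p̂(1-p̂)/n) = √(0.319 · 0.681 / 506) = 0.02072

z* = 1.282
Margin = z* · SE = 1.282 · 0.02072 = 0.0266

CI: 0.319 ± 0.0266 = (0.292, 0.346)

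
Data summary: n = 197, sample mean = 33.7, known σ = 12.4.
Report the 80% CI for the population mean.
(32.57, 34.83)

z-interval (σ known):
z* = 1.282 for 80% confidence

Margin of error = z* · σ/√n = 1.282 · 12.4/√197 = 1.13

CI: (33.7 - 1.13, 33.7 + 1.13) = (32.57, 34.83)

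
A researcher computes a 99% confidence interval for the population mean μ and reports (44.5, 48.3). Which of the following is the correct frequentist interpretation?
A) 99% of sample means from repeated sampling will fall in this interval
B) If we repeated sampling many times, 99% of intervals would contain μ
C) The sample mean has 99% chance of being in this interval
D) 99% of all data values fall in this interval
B

A) Wrong — coverage applies to intervals containing μ, not to future x̄ values.
B) Correct — this is the frequentist long-run coverage interpretation.
C) Wrong — x̄ is observed and sits in the interval by construction.
D) Wrong — a CI is about the parameter μ, not individual data values.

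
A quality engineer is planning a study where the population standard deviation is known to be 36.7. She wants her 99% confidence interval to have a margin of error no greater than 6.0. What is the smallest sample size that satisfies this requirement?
n ≥ 249

For margin E ≤ 6.0:
n ≥ (z* · σ / E)²
n ≥ (2.576 · 36.7 / 6.0)²
n ≥ 248.27

Minimum n = 249 (rounding up)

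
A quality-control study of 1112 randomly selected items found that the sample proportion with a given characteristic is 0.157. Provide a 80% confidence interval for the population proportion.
(0.143, 0.171)

Proportion CI:
SE = √(p̂(1-p̂)/n) = √(0.157 · 0.843 / 1112) = 0.01091

z* = 1.282
Margin = z* · SE = 1.282 · 0.01091 = 0.0140

CI: 0.157 ± 0.0140 = (0.143, 0.171)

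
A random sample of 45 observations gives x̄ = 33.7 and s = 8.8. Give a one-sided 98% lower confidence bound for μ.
μ ≥ 30.92

Lower bound (one-sided):
t* = 2.116 (one-sided for 98%)
Lower bound = x̄ - t* · s/√n = 33.7 - 2.116 · 8.8/√45 = 30.92

We are 98% confident that μ ≥ 30.92.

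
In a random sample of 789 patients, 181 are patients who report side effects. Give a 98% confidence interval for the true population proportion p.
(0.195, 0.264)

Proportion CI:
p̂ = 181/789 = 0.22940
SE = √(p̂(1-p̂)/n) = √(0.22940 · 0.77060 / 789) = 0.01497

z* = 2.326
Margin = z* · SE = 2.326 · 0.01497 = 0.0348

CI: 0.22940 ± 0.0348 = (0.195, 0.264)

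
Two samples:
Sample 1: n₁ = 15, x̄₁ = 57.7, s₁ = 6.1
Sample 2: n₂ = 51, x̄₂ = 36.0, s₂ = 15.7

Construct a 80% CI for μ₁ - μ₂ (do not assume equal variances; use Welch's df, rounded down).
(18.20, 25.20)

Difference: x̄₁ - x̄₂ = 21.70
SE = √(s₁²/n₁ + s₂²/n₂) = √(6.1²/15 + 15.7²/51) = 2.7044
df = 58.99 → 58 (Welch–Satterthwaite, rounded down)
t* = 1.296

CI: 21.70 ± 1.296 · 2.7044 = 21.70 ± 3.50 = (18.20, 25.20)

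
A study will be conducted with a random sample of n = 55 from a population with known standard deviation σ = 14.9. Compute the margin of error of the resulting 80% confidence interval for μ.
Margin of error = 2.58

Margin of error = z* · σ/√n
= 1.282 · 14.9/√55
= 1.282 · 14.9/7.4162
= 2.58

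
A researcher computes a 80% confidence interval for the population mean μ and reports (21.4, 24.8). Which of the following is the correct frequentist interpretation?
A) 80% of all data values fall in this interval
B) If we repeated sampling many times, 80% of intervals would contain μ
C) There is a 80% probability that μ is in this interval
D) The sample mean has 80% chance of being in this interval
B

A) Wrong — a CI is about the parameter μ, not individual data values.
B) Correct — this is the frequentist long-run coverage interpretation.
C) Wrong — μ is fixed; the randomness lives in the interval, not in μ.
D) Wrong — x̄ is observed and sits in the interval by construction.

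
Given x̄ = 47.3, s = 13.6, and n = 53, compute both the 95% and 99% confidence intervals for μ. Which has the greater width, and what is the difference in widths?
99% CI is wider by 2.49

df = 52
95% CI: t* = 2.007, (43.55, 51.05), width = 2 · t* · s/√n = 7.50
99% CI: t* = 2.674, (42.30, 52.30), width = 2 · t* · s/√n = 9.99

The 99% CI is wider by 9.99 - 7.50 = 2.49.
Higher confidence requires a wider interval.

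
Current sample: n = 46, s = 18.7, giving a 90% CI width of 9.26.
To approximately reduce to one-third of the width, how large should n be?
n ≈ 414

CI width ∝ 1/√n
To reduce width by factor 3, need √n to grow by 3 → need 3² = 9 times as many samples.

Current: n = 46, width = 9.26
New: n = 414, width ≈ 3.03

Width reduced by factor of 9.26/3.03 = 3.06.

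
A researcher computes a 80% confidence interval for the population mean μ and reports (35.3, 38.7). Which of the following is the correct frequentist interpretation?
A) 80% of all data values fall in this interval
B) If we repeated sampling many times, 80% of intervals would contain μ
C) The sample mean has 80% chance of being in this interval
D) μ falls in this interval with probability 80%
B

A) Wrong — a CI is about the parameter μ, not individual data values.
B) Correct — this is the frequentist long-run coverage interpretation.
C) Wrong — x̄ is observed and sits in the interval by construction.
D) Wrong — μ is fixed; the randomness lives in the interval, not in μ.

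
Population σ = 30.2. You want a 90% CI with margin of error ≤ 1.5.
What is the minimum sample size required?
n ≥ 1097

For margin E ≤ 1.5:
n ≥ (z* · σ / E)²
n ≥ (1.645 · 30.2 / 1.5)²
n ≥ 1096.89

Minimum n = 1097 (rounding up)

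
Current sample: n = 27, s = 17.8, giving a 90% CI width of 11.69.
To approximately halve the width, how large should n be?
n ≈ 108

CI width ∝ 1/√n
To reduce width by factor 2, need √n to grow by 2 → need 2² = 4 times as many samples.

Current: n = 27, width = 11.69
New: n = 108, width ≈ 5.68

Width reduced by factor of 11.69/5.68 = 2.06.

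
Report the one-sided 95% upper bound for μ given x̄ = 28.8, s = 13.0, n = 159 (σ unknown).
μ ≤ 30.51

Upper bound (one-sided):
t* = 1.655 (one-sided for 95%)
Upper bound = x̄ + t* · s/√n = 28.8 + 1.655 · 13.0/√159 = 30.51

We are 95% confident that μ ≤ 30.51.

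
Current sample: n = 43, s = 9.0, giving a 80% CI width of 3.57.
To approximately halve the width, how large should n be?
n ≈ 172

CI width ∝ 1/√n
To reduce width by factor 2, need √n to grow by 2 → need 2² = 4 times as many samples.

Current: n = 43, width = 3.57
New: n = 172, width ≈ 1.77

Width reduced by factor of 3.57/1.77 = 2.02.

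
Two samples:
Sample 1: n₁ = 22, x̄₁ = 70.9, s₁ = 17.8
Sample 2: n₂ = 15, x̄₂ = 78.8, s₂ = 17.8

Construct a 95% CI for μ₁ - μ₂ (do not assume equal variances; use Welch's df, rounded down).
(-20.07, 4.27)

Difference: x̄₁ - x̄₂ = -7.90
SE = √(s₁²/n₁ + s₂²/n₂) = √(17.8²/22 + 17.8²/15) = 5.9602
df = 30.23 → 30 (Welch–Satterthwaite, rounded down)
t* = 2.042

CI: -7.90 ± 2.042 · 5.9602 = -7.90 ± 12.17 = (-20.07, 4.27)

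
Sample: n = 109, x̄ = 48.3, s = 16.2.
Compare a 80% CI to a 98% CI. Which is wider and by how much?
98% CI is wider by 3.33

df = 108
80% CI: t* = 1.289, (46.30, 50.30), width = 2 · t* · s/√n = 4.00
98% CI: t* = 2.361, (44.64, 51.96), width = 2 · t* · s/√n = 7.33

The 98% CI is wider by 7.33 - 4.00 = 3.33.
Higher confidence requires a wider interval.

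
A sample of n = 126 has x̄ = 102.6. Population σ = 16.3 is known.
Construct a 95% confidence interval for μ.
(99.75, 105.45)

z-interval (σ known):
z* = 1.960 for 95% confidence

Margin of error = z* · σ/√n = 1.960 · 16.3/√126 = 2.85

CI: (102.6 - 2.85, 102.6 + 2.85) = (99.75, 105.45)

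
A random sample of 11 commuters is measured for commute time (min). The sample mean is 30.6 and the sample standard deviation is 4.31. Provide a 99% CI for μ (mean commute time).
(26.48, 34.72)

t-interval (σ unknown):
df = n - 1 = 10
t* = 3.169 for 99% confidence

Margin of error = t* · s/√n = 3.169 · 4.31/√11 = 4.12

CI: (26.48, 34.72)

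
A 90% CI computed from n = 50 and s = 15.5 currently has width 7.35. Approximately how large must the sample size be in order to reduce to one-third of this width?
n ≈ 450

CI width ∝ 1/√n
To reduce width by factor 3, need √n to grow by 3 → need 3² = 9 times as many samples.

Current: n = 50, width = 7.35
New: n = 450, width ≈ 2.41

Width reduced by factor of 7.35/2.41 = 3.05.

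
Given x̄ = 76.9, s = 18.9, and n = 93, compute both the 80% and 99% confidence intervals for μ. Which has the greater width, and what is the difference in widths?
99% CI is wider by 5.25

df = 92
80% CI: t* = 1.291, (74.37, 79.43), width = 2 · t* · s/√n = 5.06
99% CI: t* = 2.630, (71.75, 82.05), width = 2 · t* · s/√n = 10.31

The 99% CI is wider by 10.31 - 5.06 = 5.25.
Higher confidence requires a wider interval.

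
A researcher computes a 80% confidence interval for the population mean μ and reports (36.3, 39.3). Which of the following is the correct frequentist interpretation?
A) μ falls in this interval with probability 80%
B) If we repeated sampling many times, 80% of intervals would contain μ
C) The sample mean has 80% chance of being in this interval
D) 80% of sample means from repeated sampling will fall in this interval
B

A) Wrong — μ is fixed; the randomness lives in the interval, not in μ.
B) Correct — this is the frequentist long-run coverage interpretation.
C) Wrong — x̄ is observed and sits in the interval by construction.
D) Wrong — coverage applies to intervals containing μ, not to future x̄ values.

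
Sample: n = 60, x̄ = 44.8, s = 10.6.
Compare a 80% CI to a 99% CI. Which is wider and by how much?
99% CI is wider by 3.74

df = 59
80% CI: t* = 1.296, (43.03, 46.57), width = 2 · t* · s/√n = 3.55
99% CI: t* = 2.662, (41.16, 48.44), width = 2 · t* · s/√n = 7.29

The 99% CI is wider by 7.29 - 3.55 = 3.74.
Higher confidence requires a wider interval.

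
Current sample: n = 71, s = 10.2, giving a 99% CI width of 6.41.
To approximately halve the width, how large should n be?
n ≈ 284

CI width ∝ 1/√n
To reduce width by factor 2, need √n to grow by 2 → need 2² = 4 times as many samples.

Current: n = 71, width = 6.41
New: n = 284, width ≈ 3.14

Width reduced by factor of 6.41/3.14 = 2.04.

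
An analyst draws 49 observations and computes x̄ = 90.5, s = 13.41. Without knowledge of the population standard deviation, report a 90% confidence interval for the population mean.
(87.29, 93.71)

t-interval (σ unknown):
df = n - 1 = 48
t* = 1.677 for 90% confidence

Margin of error = t* · s/√n = 1.677 · 13.41/√49 = 3.21

CI: (87.29, 93.71)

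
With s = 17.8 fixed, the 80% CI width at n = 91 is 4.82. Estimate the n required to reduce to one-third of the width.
n ≈ 819

CI width ∝ 1/√n
To reduce width by factor 3, need √n to grow by 3 → need 3² = 9 times as many samples.

Current: n = 91, width = 4.82
New: n = 819, width ≈ 1.60

Width reduced by factor of 4.82/1.60 = 3.01.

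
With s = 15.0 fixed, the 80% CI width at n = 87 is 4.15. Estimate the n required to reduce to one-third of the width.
n ≈ 783

CI width ∝ 1/√n
To reduce width by factor 3, need √n to grow by 3 → need 3² = 9 times as many samples.

Current: n = 87, width = 4.15
New: n = 783, width ≈ 1.38

Width reduced by factor of 4.15/1.38 = 3.01.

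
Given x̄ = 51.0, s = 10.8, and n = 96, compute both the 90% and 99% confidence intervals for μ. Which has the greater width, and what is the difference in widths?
99% CI is wider by 2.14

df = 95
90% CI: t* = 1.661, (49.17, 52.83), width = 2 · t* · s/√n = 3.66
99% CI: t* = 2.629, (48.10, 53.90), width = 2 · t* · s/√n = 5.80

The 99% CI is wider by 5.80 - 3.66 = 2.14.
Higher confidence requires a wider interval.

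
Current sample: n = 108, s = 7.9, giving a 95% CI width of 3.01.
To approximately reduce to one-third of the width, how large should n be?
n ≈ 972

CI width ∝ 1/√n
To reduce width by factor 3, need √n to grow by 3 → need 3² = 9 times as many samples.

Current: n = 108, width = 3.01
New: n = 972, width ≈ 0.99

Width reduced by factor of 3.01/0.99 = 3.04.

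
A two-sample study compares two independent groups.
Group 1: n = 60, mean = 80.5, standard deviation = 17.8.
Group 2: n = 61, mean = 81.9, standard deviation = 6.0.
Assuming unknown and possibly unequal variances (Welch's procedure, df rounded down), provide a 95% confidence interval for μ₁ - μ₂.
(-6.23, 3.43)

Difference: x̄₁ - x̄₂ = -1.40
SE = √(s₁²/n₁ + s₂²/n₂) = √(17.8²/60 + 6.0²/61) = 2.4230
df = 72.04 → 72 (Welch–Satterthwaite, rounded down)
t* = 1.993

CI: -1.40 ± 1.993 · 2.4230 = -1.40 ± 4.83 = (-6.23, 3.43)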